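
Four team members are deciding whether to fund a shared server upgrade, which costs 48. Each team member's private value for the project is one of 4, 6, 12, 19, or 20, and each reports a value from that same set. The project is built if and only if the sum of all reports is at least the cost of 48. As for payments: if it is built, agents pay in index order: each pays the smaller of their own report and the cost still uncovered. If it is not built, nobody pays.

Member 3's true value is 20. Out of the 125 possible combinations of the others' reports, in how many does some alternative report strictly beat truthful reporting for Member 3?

94

Others report (4, 6, 19): truth gives 0; report 19 gives 1 > 0. Violating.
Others report (4, 6, 20): truth gives 0; report 19 gives 1 > 0. Violating.
Others report (4, 12, 19): truth gives 0; report 19 gives 1 > 0. Violating.
Others report (4, 12, 20): truth gives 0; report 12 gives 8 > 0. Violating.
Others report (4, 4, 4): truth gives 0; no alternative beats it.
Others report (4, 4, 6): truth gives 0; no alternative beats it.
(Checking all 125 profiles: 94 have a profitable deviation, 31 do not.)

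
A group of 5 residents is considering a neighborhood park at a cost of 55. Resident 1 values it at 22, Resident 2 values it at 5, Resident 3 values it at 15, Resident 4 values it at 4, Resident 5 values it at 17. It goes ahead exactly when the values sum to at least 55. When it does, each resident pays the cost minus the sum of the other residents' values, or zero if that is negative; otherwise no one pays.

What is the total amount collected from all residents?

Total value 63 ≥ cost 55, so it is built.
Resident 1: others sum to 41; max(0, 55 - 41) = 14.
Resident 2: others sum to 58; max(0, 55 - 58) = 0.
Resident 3: others sum to 48; max(0, 55 - 48) = 7.
Resident 4: others sum to 59; max(0, 55 - 59) = 0.
Resident 5: others sum to 46; max(0, 55 - 46) = 9.
Total collected = 14 + 0 + 7 + 0 + 9 = 30.

30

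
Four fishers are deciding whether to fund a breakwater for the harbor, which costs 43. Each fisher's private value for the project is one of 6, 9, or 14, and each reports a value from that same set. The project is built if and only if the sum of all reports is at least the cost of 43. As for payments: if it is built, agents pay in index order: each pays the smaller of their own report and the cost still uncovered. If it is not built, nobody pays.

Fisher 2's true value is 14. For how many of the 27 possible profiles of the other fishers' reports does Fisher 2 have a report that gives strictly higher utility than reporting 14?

Others report (6, 14, 14): truth gives 0; report 9 gives 5 > 0. Violating.
Others report (9, 14, 14): truth gives 0; report 6 gives 8 > 0. Violating.
Others report (14, 6, 14): truth gives 0; report 9 gives 5 > 0. Violating.
Others report (14, 9, 14): truth gives 0; report 6 gives 8 > 0. Violating.
Others report (6, 6, 6): truth gives 0; no alternative beats it.
Others report (6, 6, 9): truth gives 0; no alternative beats it.
(Checking all 27 profiles: 7 have a profitable deviation, 20 do not.)

7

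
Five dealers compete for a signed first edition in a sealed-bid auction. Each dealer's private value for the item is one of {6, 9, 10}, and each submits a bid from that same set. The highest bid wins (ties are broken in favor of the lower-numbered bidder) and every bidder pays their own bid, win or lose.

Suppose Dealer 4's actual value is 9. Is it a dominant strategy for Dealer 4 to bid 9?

Consider the case where Dealer 1 bids 6, Dealer 2 bids 6, Dealer 3 bids 6 and Dealer 5 bids 10.
Truthful bid 9: loses but pays 9, utility -9.
Bid 6 instead: loses but pays 6, utility -6.
Since -6 > -9, bidding 6 is strictly better here, so truthful bidding is not dominant.

No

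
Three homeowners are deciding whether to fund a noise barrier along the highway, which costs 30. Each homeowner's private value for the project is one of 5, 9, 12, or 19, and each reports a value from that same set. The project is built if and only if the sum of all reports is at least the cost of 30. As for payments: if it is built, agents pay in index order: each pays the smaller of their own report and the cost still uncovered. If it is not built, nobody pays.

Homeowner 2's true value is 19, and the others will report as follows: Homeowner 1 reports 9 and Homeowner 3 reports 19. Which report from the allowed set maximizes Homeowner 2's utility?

5

Report 5: project built, pays 5, utility 19 - 5 = 14.
Report 9: project built, pays 9, utility 19 - 9 = 10.
Report 12: project built, pays 12, utility 19 - 12 = 7.
Report 19: project built, pays 19, utility 19 - 19 = 0.
The best choice is 5 with utility 14.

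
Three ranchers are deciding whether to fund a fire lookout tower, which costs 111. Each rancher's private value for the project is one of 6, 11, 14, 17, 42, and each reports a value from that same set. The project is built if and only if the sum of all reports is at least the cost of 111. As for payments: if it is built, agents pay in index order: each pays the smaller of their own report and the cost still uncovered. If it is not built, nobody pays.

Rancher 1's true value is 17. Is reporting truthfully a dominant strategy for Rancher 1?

Yes

Check each profile of the others' reports and compare truth against every alternative report.
Others report (6, 6): truth gives 0, best alternative gives 0.
Others report (6, 11): truth gives 0, best alternative gives 0.
Others report (6, 14): truth gives 0, best alternative gives 0.
Others report (6, 17): truth gives 0, best alternative gives 0.
Others report (6, 42): truth gives 0, best alternative gives 0.
Others report (11, 6): truth gives 0, best alternative gives 0.
(Remaining 19 profiles checked similarly; truth is weakly best in each.)
In every case the truthful report is at least as good as any alternative, so it is a dominant strategy.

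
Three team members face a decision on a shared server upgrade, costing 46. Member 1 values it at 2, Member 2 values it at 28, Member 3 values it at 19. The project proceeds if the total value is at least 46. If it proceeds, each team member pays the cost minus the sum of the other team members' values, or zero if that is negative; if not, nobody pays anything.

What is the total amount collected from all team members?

41

Total value 49 ≥ cost 46, so it is built.
Member 1: others sum to 47; max(0, 46 - 47) = 0.
Member 2: others sum to 21; max(0, 46 - 21) = 25.
Member 3: others sum to 30; max(0, 46 - 30) = 16.
Total collected = 0 + 25 + 16 = 41.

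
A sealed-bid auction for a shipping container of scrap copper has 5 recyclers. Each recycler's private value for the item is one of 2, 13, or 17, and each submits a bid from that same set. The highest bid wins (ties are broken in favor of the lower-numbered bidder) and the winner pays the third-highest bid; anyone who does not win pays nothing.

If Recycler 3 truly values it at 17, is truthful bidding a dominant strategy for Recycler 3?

Check each profile of the others' bids and compare truth against every alternative bid.
Others bid (2, 2, 2, 17): truth gives 15, best alternative gives 0.
Others bid (2, 2, 17, 2): truth gives 15, best alternative gives 0.
Others bid (2, 13, 2, 2): truth gives 15, best alternative gives 0.
Others bid (13, 2, 2, 2): truth gives 15, best alternative gives 0.
Others bid (2, 2, 13, 17): truth gives 4, best alternative gives 0.
Others bid (2, 2, 17, 13): truth gives 4, best alternative gives 0.
(Remaining 75 profiles checked similarly; truth is weakly best in each.)
In every case the truthful bid is at least as good as any alternative, so it is a dominant strategy.

Yes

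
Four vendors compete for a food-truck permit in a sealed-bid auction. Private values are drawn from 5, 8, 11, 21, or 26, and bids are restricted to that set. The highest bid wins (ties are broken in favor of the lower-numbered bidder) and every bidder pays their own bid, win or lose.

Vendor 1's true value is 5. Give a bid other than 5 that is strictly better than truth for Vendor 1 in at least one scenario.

8

Suppose Vendor 2 bids 5, Vendor 3 bids 5 and Vendor 4 bids 8.
Bid 5: loses but pays 5, utility -5.
Bid 8: wins, pays 8, utility 5 - 8 = -3.
So bidding 8 beats truth here (-3 > -5).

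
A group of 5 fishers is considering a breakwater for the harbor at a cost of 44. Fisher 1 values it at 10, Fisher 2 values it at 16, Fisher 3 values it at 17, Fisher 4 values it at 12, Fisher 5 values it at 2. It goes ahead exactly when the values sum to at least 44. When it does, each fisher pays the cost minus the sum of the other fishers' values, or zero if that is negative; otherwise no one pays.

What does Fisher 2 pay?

Total value 57 ≥ cost 44, so the project is built.
The other fishers' values sum to 41.
Cost minus that sum is 44 - 41 = 3.

3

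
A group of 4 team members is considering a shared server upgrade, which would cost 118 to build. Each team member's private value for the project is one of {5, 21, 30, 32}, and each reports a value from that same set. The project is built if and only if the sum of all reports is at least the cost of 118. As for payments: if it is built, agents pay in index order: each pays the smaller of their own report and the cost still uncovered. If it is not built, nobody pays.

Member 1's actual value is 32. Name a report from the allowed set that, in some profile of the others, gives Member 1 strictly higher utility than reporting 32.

30

Suppose Member 2 reports 30, Member 3 reports 30 and Member 4 reports 30.
Report 32: project built, pays 32, utility 32 - 32 = 0.
Report 30: project built, pays 30, utility 32 - 30 = 2.
So reporting 30 beats truth here (2 > 0).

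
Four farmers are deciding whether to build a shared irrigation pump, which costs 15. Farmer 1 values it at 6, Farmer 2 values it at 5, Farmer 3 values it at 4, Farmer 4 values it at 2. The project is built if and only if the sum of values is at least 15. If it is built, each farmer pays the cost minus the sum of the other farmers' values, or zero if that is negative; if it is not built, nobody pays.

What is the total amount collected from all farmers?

Total value 17 ≥ cost 15, so it is built.
Farmer 1: others sum to 11; max(0, 15 - 11) = 4.
Farmer 2: others sum to 12; max(0, 15 - 12) = 3.
Farmer 3: others sum to 13; max(0, 15 - 13) = 2.
Farmer 4: others sum to 15; max(0, 15 - 15) = 0.
Total collected = 4 + 3 + 2 + 0 = 9.

9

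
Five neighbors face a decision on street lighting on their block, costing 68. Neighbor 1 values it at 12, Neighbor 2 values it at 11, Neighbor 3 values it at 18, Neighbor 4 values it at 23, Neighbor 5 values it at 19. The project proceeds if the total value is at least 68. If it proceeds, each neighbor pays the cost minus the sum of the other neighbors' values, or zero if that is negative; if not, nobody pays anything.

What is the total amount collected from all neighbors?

Total value 83 ≥ cost 68, so it is built.
Neighbor 1: others sum to 71; max(0, 68 - 71) = 0.
Neighbor 2: others sum to 72; max(0, 68 - 72) = 0.
Neighbor 3: others sum to 65; max(0, 68 - 65) = 3.
Neighbor 4: others sum to 60; max(0, 68 - 60) = 8.
Neighbor 5: others sum to 64; max(0, 68 - 64) = 4.
Total collected = 0 + 0 + 3 + 8 + 4 = 15.

15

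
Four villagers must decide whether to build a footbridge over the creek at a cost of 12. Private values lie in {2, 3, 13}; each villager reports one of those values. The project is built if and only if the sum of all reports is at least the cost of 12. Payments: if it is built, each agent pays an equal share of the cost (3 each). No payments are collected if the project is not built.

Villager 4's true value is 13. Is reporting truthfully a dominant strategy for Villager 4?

Check each profile of the others' reports and compare truth against every alternative report.
Others report (2, 2, 2): truth gives 10, best alternative gives 0.
Others report (2, 2, 3): truth gives 10, best alternative gives 0.
Others report (2, 3, 2): truth gives 10, best alternative gives 0.
Others report (2, 3, 3): truth gives 10, best alternative gives 0.
Others report (3, 2, 2): truth gives 10, best alternative gives 0.
Others report (3, 2, 3): truth gives 10, best alternative gives 0.
(Remaining 21 profiles checked similarly; truth is weakly best in each.)
In every case the truthful report is at least as good as any alternative, so it is a dominant strategy.

Yes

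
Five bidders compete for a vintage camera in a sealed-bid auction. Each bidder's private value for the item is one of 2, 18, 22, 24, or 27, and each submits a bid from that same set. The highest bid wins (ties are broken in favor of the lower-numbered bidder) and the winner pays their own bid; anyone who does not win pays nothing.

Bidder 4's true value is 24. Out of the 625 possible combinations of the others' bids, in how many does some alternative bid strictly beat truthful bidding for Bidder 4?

Others bid (2, 2, 2, 2): truth gives 0; bid 18 gives 6 > 0. Violating.
Others bid (2, 2, 2, 18): truth gives 0; bid 18 gives 6 > 0. Violating.
Others bid (2, 2, 2, 22): truth gives 0; bid 22 gives 2 > 0. Violating.
Others bid (2, 2, 18, 2): truth gives 0; bid 22 gives 2 > 0. Violating.
Others bid (2, 2, 2, 24): truth gives 0; no alternative beats it.
Others bid (2, 2, 2, 27): truth gives 0; no alternative beats it.
(Checking all 625 profiles: 24 have a profitable deviation, 601 do not.)

24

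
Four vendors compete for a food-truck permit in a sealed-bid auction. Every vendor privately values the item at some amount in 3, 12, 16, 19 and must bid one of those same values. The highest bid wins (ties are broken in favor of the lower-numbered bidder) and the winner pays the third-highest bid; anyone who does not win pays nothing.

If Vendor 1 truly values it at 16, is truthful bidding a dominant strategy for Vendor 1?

No

Consider the case where Vendor 2 bids 3, Vendor 3 bids 3 and Vendor 4 bids 19.
Truthful bid 16: loses, pays 0, utility 0.
Bid 19 instead: wins, pays 3, utility 16 - 3 = 13.
Since 13 > 0, bidding 19 is strictly better here, so truthful bidding is not dominant.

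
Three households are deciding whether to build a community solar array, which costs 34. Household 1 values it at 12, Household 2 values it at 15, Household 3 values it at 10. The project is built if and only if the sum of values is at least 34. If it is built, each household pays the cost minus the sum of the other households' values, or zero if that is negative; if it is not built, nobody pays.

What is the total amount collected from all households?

28

Total value 37 ≥ cost 34, so it is built.
Household 1: others sum to 25; max(0, 34 - 25) = 9.
Household 2: others sum to 22; max(0, 34 - 22) = 12.
Household 3: others sum to 27; max(0, 34 - 27) = 7.
Total collected = 9 + 12 + 7 = 28.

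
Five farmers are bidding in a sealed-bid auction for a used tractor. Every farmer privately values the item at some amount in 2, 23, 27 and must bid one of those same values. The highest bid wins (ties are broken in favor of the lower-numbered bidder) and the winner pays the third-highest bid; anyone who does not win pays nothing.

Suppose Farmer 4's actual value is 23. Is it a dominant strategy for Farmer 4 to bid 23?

Consider the case where Farmer 1 bids 2, Farmer 2 bids 2, Farmer 3 bids 2 and Farmer 5 bids 27.
Truthful bid 23: loses, pays 0, utility 0.
Bid 27 instead: wins, pays 2, utility 23 - 2 = 21.
Since 21 > 0, bidding 27 is strictly better here, so truthful bidding is not dominant.

No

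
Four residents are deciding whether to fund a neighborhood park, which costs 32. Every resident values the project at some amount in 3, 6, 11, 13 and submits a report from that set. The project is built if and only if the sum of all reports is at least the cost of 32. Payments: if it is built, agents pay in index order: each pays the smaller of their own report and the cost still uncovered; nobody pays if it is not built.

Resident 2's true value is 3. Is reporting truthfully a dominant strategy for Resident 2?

Check each profile of the others' reports and compare truth against every alternative report.
Others report (3, 11, 13): truth gives 0, best alternative gives -3.
Others report (3, 13, 11): truth gives 0, best alternative gives -3.
Others report (3, 13, 13): truth gives 0, best alternative gives -3.
Others report (6, 11, 11): truth gives 0, best alternative gives -3.
Others report (6, 11, 13): truth gives 0, best alternative gives -3.
Others report (6, 13, 11): truth gives 0, best alternative gives -3.
(Remaining 58 profiles checked similarly; truth is weakly best in each.)
In every case the truthful report is at least as good as any alternative, so it is a dominant strategy.

Yes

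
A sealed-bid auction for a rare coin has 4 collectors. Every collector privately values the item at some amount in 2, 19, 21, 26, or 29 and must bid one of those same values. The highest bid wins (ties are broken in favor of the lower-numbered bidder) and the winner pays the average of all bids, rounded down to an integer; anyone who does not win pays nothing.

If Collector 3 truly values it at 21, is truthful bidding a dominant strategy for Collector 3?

No

Consider the case where Collector 1 bids 2, Collector 2 bids 2 and Collector 4 bids 19.
Truthful bid 21: wins, pays 11, utility 21 - 11 = 10.
Bid 19 instead: wins, pays 10, utility 21 - 10 = 11.
Since 11 > 10, bidding 19 is strictly better here, so truthful bidding is not dominant.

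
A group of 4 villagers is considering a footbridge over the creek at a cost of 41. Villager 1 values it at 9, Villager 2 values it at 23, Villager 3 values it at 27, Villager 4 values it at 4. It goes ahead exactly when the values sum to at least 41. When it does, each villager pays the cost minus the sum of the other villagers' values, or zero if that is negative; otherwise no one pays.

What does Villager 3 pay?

5

Total value 63 ≥ cost 41, so the project is built.
The other villagers' values sum to 36.
Cost minus that sum is 41 - 36 = 5.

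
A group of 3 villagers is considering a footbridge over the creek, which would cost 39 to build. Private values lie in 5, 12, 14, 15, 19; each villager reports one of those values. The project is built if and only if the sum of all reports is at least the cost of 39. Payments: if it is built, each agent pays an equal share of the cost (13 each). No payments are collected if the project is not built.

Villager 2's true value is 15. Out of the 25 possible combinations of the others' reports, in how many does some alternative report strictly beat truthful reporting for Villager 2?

Others report (5, 15): truth gives 0; report 19 gives 2 > 0. Violating.
Others report (15, 5): truth gives 0; report 19 gives 2 > 0. Violating.
Others report (5, 5): truth gives 0; no alternative beats it.
Others report (5, 12): truth gives 0; no alternative beats it.
(Checking all 25 profiles: 2 have a profitable deviation, 23 do not.)

2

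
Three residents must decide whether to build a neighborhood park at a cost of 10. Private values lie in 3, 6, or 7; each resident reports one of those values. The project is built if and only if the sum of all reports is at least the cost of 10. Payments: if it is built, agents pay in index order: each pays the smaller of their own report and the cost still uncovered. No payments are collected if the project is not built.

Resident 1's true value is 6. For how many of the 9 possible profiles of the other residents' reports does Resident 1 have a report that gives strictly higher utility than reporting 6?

8

Others report (3, 6): truth gives 0; report 3 gives 3 > 0. Violating.
Others report (3, 7): truth gives 0; report 3 gives 3 > 0. Violating.
Others report (6, 3): truth gives 0; report 3 gives 3 > 0. Violating.
Others report (6, 6): truth gives 0; report 3 gives 3 > 0. Violating.
Others report (3, 3): truth gives 0; no alternative beats it.
(Checking all 9 profiles: 8 have a profitable deviation, 1 does not.)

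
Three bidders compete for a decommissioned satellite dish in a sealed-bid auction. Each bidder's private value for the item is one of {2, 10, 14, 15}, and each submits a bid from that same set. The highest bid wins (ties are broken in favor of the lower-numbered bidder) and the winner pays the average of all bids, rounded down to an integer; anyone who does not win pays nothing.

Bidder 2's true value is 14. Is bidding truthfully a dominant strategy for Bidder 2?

Consider the case where Bidder 1 bids 2 and Bidder 3 bids 2.
Truthful bid 14: wins, pays 6, utility 14 - 6 = 8.
Bid 10 instead: wins, pays 4, utility 14 - 4 = 10.
Since 10 > 8, bidding 10 is strictly better here, so truthful bidding is not dominant.

No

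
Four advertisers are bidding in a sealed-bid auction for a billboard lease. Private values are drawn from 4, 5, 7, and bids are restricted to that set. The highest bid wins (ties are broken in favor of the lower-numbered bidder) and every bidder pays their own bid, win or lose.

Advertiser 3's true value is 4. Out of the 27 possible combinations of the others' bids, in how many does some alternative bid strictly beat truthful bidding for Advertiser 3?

12

Others bid (4, 4, 4): truth gives -4; bid 5 gives -1 > -4. Violating.
Others bid (4, 4, 5): truth gives -4; bid 5 gives -1 > -4. Violating.
Others bid (4, 4, 7): truth gives -4; bid 7 gives -3 > -4. Violating.
Others bid (4, 5, 4): truth gives -4; bid 7 gives -3 > -4. Violating.
Others bid (4, 7, 4): truth gives -4; no alternative beats it.
Others bid (4, 7, 5): truth gives -4; no alternative beats it.
(Checking all 27 profiles: 12 have a profitable deviation, 15 do not.)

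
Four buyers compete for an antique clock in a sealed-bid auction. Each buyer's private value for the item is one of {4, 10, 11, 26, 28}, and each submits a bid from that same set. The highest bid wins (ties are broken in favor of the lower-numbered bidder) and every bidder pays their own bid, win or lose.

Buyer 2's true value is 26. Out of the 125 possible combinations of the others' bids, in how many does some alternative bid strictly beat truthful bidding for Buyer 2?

Others bid (4, 4, 4): truth gives 0; bid 10 gives 16 > 0. Violating.
Others bid (4, 4, 10): truth gives 0; bid 10 gives 16 > 0. Violating.
Others bid (4, 4, 11): truth gives 0; bid 11 gives 15 > 0. Violating.
Others bid (4, 4, 28): truth gives -26; bid 28 gives -2 > -26. Violating.
Others bid (4, 4, 26): truth gives 0; no alternative beats it.
Others bid (4, 10, 26): truth gives 0; no alternative beats it.
(Checking all 125 profiles: 95 have a profitable deviation, 30 do not.)

95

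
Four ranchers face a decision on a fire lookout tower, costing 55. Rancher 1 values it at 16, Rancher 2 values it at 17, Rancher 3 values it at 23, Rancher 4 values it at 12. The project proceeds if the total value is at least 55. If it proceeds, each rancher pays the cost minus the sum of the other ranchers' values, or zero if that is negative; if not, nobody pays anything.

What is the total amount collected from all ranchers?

Total value 68 ≥ cost 55, so it is built.
Rancher 1: others sum to 52; max(0, 55 - 52) = 3.
Rancher 2: others sum to 51; max(0, 55 - 51) = 4.
Rancher 3: others sum to 45; max(0, 55 - 45) = 10.
Rancher 4: others sum to 56; max(0, 55 - 56) = 0.
Total collected = 3 + 4 + 10 + 0 = 17.

17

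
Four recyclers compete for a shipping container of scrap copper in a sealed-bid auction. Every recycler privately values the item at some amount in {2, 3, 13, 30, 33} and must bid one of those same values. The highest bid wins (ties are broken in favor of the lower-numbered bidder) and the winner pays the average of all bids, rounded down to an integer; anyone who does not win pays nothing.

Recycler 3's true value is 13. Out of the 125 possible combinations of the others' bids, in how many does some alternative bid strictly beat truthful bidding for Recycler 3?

10

Others bid (2, 2, 2): truth gives 9; bid 3 gives 11 > 9. Violating.
Others bid (2, 2, 3): truth gives 8; bid 3 gives 11 > 8. Violating.
Others bid (2, 13, 2): truth gives 0; bid 30 gives 2 > 0. Violating.
Others bid (2, 13, 3): truth gives 0; bid 30 gives 1 > 0. Violating.
Others bid (2, 2, 13): truth gives 6; no alternative beats it.
Others bid (2, 2, 30): truth gives 0; no alternative beats it.
(Checking all 125 profiles: 10 have a profitable deviation, 115 do not.)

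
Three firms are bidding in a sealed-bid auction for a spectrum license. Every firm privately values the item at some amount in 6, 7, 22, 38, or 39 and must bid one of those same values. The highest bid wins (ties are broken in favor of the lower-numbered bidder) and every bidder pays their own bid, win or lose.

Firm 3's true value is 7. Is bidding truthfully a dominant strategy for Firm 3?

Consider the case where Firm 1 bids 6 and Firm 2 bids 7.
Truthful bid 7: loses but pays 7, utility -7.
Bid 6 instead: loses but pays 6, utility -6.
Since -6 > -7, bidding 6 is strictly better here, so truthful bidding is not dominant.

No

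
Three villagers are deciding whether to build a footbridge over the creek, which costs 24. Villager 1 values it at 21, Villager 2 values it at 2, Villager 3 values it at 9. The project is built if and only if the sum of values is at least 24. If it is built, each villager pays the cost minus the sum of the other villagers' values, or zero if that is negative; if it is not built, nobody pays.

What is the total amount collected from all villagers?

Total value 32 ≥ cost 24, so it is built.
Villager 1: others sum to 11; max(0, 24 - 11) = 13.
Villager 2: others sum to 30; max(0, 24 - 30) = 0.
Villager 3: others sum to 23; max(0, 24 - 23) = 1.
Total collected = 13 + 0 + 1 = 14.

14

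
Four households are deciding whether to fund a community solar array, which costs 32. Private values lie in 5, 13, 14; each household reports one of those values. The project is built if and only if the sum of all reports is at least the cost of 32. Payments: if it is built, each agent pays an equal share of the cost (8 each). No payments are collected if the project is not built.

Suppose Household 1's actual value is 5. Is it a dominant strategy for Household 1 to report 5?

Check each profile of the others' reports and compare truth against every alternative report.
Others report (5, 5, 13): truth gives 0, best alternative gives -3.
Others report (5, 5, 14): truth gives 0, best alternative gives -3.
Others report (5, 13, 5): truth gives 0, best alternative gives -3.
Others report (5, 14, 5): truth gives 0, best alternative gives -3.
Others report (13, 5, 5): truth gives 0, best alternative gives -3.
Others report (14, 5, 5): truth gives 0, best alternative gives -3.
(Remaining 21 profiles checked similarly; truth is weakly best in each.)
In every case the truthful report is at least as good as any alternative, so it is a dominant strategy.

Yes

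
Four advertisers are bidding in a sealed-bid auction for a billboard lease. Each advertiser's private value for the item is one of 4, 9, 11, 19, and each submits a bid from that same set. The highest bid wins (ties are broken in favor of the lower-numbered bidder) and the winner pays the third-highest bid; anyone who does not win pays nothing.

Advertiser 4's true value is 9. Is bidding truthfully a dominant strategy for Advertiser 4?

Consider the case where Advertiser 1 bids 4, Advertiser 2 bids 4 and Advertiser 3 bids 9.
Truthful bid 9: loses, pays 0, utility 0.
Bid 11 instead: wins, pays 4, utility 9 - 4 = 5.
Since 5 > 0, bidding 11 is strictly better here, so truthful bidding is not dominant.

No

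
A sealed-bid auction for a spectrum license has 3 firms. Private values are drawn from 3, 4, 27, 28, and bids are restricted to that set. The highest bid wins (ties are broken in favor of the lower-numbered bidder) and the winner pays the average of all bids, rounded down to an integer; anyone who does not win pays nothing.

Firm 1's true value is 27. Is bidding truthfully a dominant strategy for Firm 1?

No

Consider the case where Firm 2 bids 3 and Firm 3 bids 3.
Truthful bid 27: wins, pays 11, utility 27 - 11 = 16.
Bid 3 instead: wins, pays 3, utility 27 - 3 = 24.
Since 24 > 16, bidding 3 is strictly better here, so truthful bidding is not dominant.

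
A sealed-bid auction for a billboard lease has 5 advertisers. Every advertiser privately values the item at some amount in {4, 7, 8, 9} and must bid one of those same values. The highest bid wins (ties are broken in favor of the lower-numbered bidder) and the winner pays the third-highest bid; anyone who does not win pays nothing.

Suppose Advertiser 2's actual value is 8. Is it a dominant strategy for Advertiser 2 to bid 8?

No

Consider the case where Advertiser 1 bids 4, Advertiser 3 bids 4, Advertiser 4 bids 4 and Advertiser 5 bids 9.
Truthful bid 8: loses, pays 0, utility 0.
Bid 9 instead: wins, pays 4, utility 8 - 4 = 4.
Since 4 > 0, bidding 9 is strictly better here, so truthful bidding is not dominant.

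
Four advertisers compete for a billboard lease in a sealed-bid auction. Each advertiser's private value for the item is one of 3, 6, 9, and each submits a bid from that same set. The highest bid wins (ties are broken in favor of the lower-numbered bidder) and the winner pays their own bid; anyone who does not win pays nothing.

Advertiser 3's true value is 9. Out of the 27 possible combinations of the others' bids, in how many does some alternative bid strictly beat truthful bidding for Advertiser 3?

Others bid (3, 3, 3): truth gives 0; bid 6 gives 3 > 0. Violating.
Others bid (3, 3, 6): truth gives 0; bid 6 gives 3 > 0. Violating.
Others bid (3, 3, 9): truth gives 0; no alternative beats it.
Others bid (3, 6, 3): truth gives 0; no alternative beats it.
(Checking all 27 profiles: 2 have a profitable deviation, 25 do not.)

2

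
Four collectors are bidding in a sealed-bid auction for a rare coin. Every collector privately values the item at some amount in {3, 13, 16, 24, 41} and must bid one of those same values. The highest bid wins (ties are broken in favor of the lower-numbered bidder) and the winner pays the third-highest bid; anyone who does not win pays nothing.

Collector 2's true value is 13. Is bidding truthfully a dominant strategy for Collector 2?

No

Consider the case where Collector 1 bids 3, Collector 3 bids 3 and Collector 4 bids 16.
Truthful bid 13: loses, pays 0, utility 0.
Bid 16 instead: wins, pays 3, utility 13 - 3 = 10.
Since 10 > 0, bidding 16 is strictly better here, so truthful bidding is not dominant.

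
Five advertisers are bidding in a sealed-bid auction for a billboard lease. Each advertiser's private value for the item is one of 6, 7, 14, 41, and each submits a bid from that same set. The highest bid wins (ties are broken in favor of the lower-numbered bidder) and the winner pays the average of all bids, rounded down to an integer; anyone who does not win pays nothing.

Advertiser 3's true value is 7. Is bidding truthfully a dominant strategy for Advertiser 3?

Check each profile of the others' bids and compare truth against every alternative bid.
Others bid (6, 6, 6, 6): truth gives 1, best alternative gives 0.
Others bid (6, 6, 6, 7): truth gives 1, best alternative gives 0.
Others bid (6, 6, 7, 6): truth gives 1, best alternative gives 0.
Others bid (6, 6, 7, 7): truth gives 1, best alternative gives 0.
Others bid (6, 6, 6, 14): truth gives 0, best alternative gives 0.
Others bid (6, 6, 6, 41): truth gives 0, best alternative gives 0.
(Remaining 250 profiles checked similarly; truth is weakly best in each.)
In every case the truthful bid is at least as good as any alternative, so it is a dominant strategy.

Yes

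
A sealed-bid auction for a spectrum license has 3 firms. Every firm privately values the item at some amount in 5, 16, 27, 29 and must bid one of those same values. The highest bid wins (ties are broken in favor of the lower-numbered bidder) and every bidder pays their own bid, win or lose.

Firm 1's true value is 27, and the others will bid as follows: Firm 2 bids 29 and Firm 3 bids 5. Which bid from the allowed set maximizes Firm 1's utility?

29

Bid 5: loses but pays 5, utility -5.
Bid 16: loses but pays 16, utility -16.
Bid 27: loses but pays 27, utility -27.
Bid 29: wins, pays 29, utility 27 - 29 = -2.
The best choice is 29 with utility -2.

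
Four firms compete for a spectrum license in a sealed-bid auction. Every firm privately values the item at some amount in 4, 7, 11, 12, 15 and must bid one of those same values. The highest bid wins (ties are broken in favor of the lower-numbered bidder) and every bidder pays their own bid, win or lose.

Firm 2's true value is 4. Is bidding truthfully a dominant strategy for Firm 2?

Consider the case where Firm 1 bids 4, Firm 3 bids 4 and Firm 4 bids 4.
Truthful bid 4: loses but pays 4, utility -4.
Bid 7 instead: wins, pays 7, utility 4 - 7 = -3.
Since -3 > -4, bidding 7 is strictly better here, so truthful bidding is not dominant.

No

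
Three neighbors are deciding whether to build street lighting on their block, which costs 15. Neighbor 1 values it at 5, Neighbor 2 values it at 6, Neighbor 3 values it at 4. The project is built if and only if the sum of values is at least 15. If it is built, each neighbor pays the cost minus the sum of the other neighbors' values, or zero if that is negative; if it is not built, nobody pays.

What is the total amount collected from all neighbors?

15

Total value 15 ≥ cost 15, so it is built.
Neighbor 1: others sum to 10; max(0, 15 - 10) = 5.
Neighbor 2: others sum to 9; max(0, 15 - 9) = 6.
Neighbor 3: others sum to 11; max(0, 15 - 11) = 4.
Total collected = 5 + 6 + 4 = 15.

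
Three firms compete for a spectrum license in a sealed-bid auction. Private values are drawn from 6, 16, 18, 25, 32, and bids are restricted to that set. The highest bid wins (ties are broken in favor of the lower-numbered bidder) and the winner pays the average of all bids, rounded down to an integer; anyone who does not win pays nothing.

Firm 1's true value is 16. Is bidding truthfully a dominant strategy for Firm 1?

No

Consider the case where Firm 2 bids 6 and Firm 3 bids 6.
Truthful bid 16: wins, pays 9, utility 16 - 9 = 7.
Bid 6 instead: wins, pays 6, utility 16 - 6 = 10.
Since 10 > 7, bidding 6 is strictly better here, so truthful bidding is not dominant.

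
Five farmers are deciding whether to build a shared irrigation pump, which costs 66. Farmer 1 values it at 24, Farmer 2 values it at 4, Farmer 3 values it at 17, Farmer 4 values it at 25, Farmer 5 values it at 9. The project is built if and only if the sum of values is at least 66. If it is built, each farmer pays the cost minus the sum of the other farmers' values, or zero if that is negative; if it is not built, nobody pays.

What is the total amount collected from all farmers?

27

Total value 79 ≥ cost 66, so it is built.
Farmer 1: others sum to 55; max(0, 66 - 55) = 11.
Farmer 2: others sum to 75; max(0, 66 - 75) = 0.
Farmer 3: others sum to 62; max(0, 66 - 62) = 4.
Farmer 4: others sum to 54; max(0, 66 - 54) = 12.
Farmer 5: others sum to 70; max(0, 66 - 70) = 0.
Total collected = 11 + 0 + 4 + 12 + 0 = 27.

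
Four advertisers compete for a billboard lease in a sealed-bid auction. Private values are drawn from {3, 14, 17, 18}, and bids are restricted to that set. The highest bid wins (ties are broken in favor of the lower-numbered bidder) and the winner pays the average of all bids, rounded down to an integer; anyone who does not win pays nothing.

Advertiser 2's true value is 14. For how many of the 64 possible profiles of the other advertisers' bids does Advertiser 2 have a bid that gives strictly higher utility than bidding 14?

Others bid (3, 3, 17): truth gives 0; bid 17 gives 4 > 0. Violating.
Others bid (3, 3, 18): truth gives 0; bid 18 gives 4 > 0. Violating.
Others bid (3, 14, 17): truth gives 0; bid 17 gives 2 > 0. Violating.
Others bid (3, 14, 18): truth gives 0; bid 18 gives 1 > 0. Violating.
Others bid (3, 3, 3): truth gives 9; no alternative beats it.
Others bid (3, 3, 14): truth gives 6; no alternative beats it.
(Checking all 64 profiles: 21 have a profitable deviation, 43 do not.)

21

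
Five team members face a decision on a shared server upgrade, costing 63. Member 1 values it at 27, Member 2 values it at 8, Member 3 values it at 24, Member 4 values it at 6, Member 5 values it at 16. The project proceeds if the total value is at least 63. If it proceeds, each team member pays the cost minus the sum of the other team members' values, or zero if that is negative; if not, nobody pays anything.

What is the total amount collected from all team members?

Total value 81 ≥ cost 63, so it is built.
Member 1: others sum to 54; max(0, 63 - 54) = 9.
Member 2: others sum to 73; max(0, 63 - 73) = 0.
Member 3: others sum to 57; max(0, 63 - 57) = 6.
Member 4: others sum to 75; max(0, 63 - 75) = 0.
Member 5: others sum to 65; max(0, 63 - 65) = 0.
Total collected = 9 + 0 + 6 + 0 + 0 = 15.

15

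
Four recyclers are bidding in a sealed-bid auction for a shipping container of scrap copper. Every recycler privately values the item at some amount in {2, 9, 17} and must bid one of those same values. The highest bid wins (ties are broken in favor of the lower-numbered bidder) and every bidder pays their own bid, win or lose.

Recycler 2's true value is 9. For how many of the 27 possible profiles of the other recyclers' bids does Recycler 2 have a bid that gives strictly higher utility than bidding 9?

23

Others bid (2, 2, 17): truth gives -9; bid 2 gives -2 > -9. Violating.
Others bid (2, 9, 17): truth gives -9; bid 2 gives -2 > -9. Violating.
Others bid (2, 17, 2): truth gives -9; bid 2 gives -2 > -9. Violating.
Others bid (2, 17, 9): truth gives -9; bid 2 gives -2 > -9. Violating.
Others bid (2, 2, 2): truth gives 0; no alternative beats it.
Others bid (2, 2, 9): truth gives 0; no alternative beats it.
(Checking all 27 profiles: 23 have a profitable deviation, 4 do not.)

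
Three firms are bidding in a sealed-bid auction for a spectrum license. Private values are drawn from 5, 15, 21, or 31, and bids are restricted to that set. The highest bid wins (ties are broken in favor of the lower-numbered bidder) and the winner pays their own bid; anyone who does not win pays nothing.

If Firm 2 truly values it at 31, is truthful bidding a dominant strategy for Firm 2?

Consider the case where Firm 1 bids 5 and Firm 3 bids 5.
Truthful bid 31: wins, pays 31, utility 31 - 31 = 0.
Bid 15 instead: wins, pays 15, utility 31 - 15 = 16.
Since 16 > 0, bidding 15 is strictly better here, so truthful bidding is not dominant.

No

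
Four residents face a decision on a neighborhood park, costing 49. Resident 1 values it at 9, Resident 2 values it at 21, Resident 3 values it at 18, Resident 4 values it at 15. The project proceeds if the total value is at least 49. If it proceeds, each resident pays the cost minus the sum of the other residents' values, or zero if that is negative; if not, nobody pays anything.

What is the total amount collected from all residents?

Total value 63 ≥ cost 49, so it is built.
Resident 1: others sum to 54; max(0, 49 - 54) = 0.
Resident 2: others sum to 42; max(0, 49 - 42) = 7.
Resident 3: others sum to 45; max(0, 49 - 45) = 4.
Resident 4: others sum to 48; max(0, 49 - 48) = 1.
Total collected = 0 + 7 + 4 + 1 = 12.

12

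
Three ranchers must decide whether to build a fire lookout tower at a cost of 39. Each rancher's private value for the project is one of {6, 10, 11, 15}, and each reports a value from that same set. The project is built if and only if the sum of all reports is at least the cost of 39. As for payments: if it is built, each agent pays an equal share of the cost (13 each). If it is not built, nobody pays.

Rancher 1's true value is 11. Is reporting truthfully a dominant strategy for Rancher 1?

No

Consider the case where Rancher 2 reports 15 and Rancher 3 reports 15.
Truthful report 11: project built, pays 13, utility 11 - 13 = -2.
Report 6 instead: project not built, utility 0.
Since 0 > -2, reporting 6 is strictly better here, so truthful reporting is not dominant.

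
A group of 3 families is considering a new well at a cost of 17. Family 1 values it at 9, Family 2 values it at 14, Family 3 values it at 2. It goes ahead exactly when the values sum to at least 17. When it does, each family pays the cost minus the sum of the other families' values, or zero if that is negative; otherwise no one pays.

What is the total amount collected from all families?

Total value 25 ≥ cost 17, so it is built.
Family 1: others sum to 16; max(0, 17 - 16) = 1.
Family 2: others sum to 11; max(0, 17 - 11) = 6.
Family 3: others sum to 23; max(0, 17 - 23) = 0.
Total collected = 1 + 6 + 0 = 7.

7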